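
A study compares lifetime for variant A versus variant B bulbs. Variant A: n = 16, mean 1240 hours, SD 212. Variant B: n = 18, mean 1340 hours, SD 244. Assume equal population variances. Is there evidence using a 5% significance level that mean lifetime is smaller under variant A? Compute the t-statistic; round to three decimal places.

Let group 1 = variant A, group 2 = variant B. H0: μ_1 = μ_2; H1: μ_1 < μ_2 (two-sample pooled-variance t-test, left-tailed).
s_p² = [(16−1)·212² + (18−1)·244²]/(16+18−2) = 52696
t = (1240 − 1340)/√[52696·(1/16 + 1/18)] = -1.268
df = n₁ + n₂ − 2 = 32
p-value = P(T ≤ -1.268) ≈ 0.1070
Since p ≈ 0.1070 > α = 0.05, fail to reject H0; the data do not provide sufficient evidence against H0.

-1.268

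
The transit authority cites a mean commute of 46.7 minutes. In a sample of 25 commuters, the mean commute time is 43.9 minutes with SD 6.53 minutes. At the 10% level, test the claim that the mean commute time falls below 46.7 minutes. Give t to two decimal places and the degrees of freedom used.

t = -2.14, df = 24

H0: μ = 46.7; H1: μ < 46.7 (one-sample t-test, left-tailed).
t = (x̄ − μ₀)/(s/√n) = (43.9 − 46.7)/(6.53/√25) = -2.14
df = n − 1 = 24
p-value = P(T ≤ -2.14) ≈ 0.021
Since p ≈ 0.021 < α = 0.1, reject H0; the evidence is statistically significant.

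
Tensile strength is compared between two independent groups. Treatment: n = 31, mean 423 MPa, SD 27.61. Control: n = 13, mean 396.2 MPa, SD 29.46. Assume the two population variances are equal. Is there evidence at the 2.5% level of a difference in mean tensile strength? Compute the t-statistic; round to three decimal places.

2.881

Let group 1 = treatment, group 2 = control. H0: μ_1 = μ_2; H1: μ_1 ≠ μ_2 (two-sample pooled-variance t-test, two-sided).
s_p² = [(31−1)·27.61² + (13−1)·29.46²]/(31+13−2) = 792.478
t = (423 − 396.2)/√[792.478·(1/31 + 1/13)] = 2.881
df = n₁ + n₂ − 2 = 42
Two-sided p-value ≈ 0.0062
Since p ≈ 0.0062 < α = 0.025, reject H0; the data support H1.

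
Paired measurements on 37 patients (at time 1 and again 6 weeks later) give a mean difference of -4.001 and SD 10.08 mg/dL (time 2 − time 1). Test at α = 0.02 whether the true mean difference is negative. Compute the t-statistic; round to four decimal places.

-2.4144

H0: μ_d = 0; H1: μ_d < 0 (paired t-test on the differences, left-tailed).
t = d̄/(s_d/√n) = -4.001/(10.08/√37) = -2.4144
df = n − 1 = 36
p-value = P(T ≤ -2.4144) ≈ 0.010
Since p ≈ 0.010 < α = 0.02, reject H0; the data support H1.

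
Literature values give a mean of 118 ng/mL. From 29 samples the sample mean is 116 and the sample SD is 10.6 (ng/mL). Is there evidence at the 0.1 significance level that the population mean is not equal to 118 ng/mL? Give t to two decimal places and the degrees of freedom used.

t = -1.02, df = 28

H0: μ = 118; H1: μ ≠ 118 (one-sample t-test, two-sided).
t = (x̄ − μ₀)/(s/√n) = (116 − 118)/(10.6/√29) = -1.02
df = n − 1 = 28
Two-sided p-value ≈ 0.318
Since p ≈ 0.318 > α = 0.1, fail to reject H0; the evidence is not statistically significant.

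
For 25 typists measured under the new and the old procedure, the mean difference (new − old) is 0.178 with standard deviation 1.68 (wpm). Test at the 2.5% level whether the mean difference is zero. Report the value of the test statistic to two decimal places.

0.53

H0: μ_d = 0; H1: μ_d ≠ 0 (paired t-test on the differences, two-sided).
t = d̄/(s_d/√n) = 0.178/(1.68/√25) = 0.53
df = n − 1 = 24
Two-sided p-value ≈ 0.6011
Since p ≈ 0.6011 > α = 0.025, fail to reject H0; the evidence is not statistically significant.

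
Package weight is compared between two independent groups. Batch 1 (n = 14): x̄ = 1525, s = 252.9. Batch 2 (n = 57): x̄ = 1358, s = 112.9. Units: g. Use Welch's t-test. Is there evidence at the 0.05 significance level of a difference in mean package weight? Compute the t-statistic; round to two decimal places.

2.41

Let group 1 = batch 1, group 2 = batch 2. H0: μ_1 = μ_2; H1: μ_1 ≠ μ_2 (Welch's two-sample t-test, two-sided).
t = (x̄_1 − x̄_2)/√(s_1²/n_1 + s_2²/n_2) = (1525 − 1358)/√(252.9²/14 + 112.9²/57) = 2.41
Welch–Satterthwaite df ≈ 14.30
Two-sided p-value ≈ 0.0298
Since p ≈ 0.0298 < α = 0.05, reject H0; the data support H1.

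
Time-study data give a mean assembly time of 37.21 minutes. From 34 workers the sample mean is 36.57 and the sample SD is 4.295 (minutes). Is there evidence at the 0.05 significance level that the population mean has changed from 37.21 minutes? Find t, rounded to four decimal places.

H0: μ = 37.21; H1: μ ≠ 37.21 (one-sample t-test, two-sided).
t = (x̄ − μ₀)/(s/√n) = (36.57 − 37.21)/(4.295/√34) = -0.8689
df = n − 1 = 33
Two-sided p-value ≈ 0.3912
Since p ≈ 0.3912 > α = 0.05, fail to reject H0; the evidence is not statistically significant.

-0.8689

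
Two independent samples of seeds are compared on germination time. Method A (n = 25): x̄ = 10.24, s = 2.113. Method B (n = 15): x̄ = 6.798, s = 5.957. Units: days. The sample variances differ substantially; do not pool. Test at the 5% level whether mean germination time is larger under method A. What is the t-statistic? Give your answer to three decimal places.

2.158

Let group 1 = method A, group 2 = method B. H0: μ_1 = μ_2; H1: μ_1 > μ_2 (Welch's two-sample t-test, right-tailed).
t = (x̄_1 − x̄_2)/√(s_1²/n_1 + s_2²/n_2) = (10.24 − 6.798)/√(2.113²/25 + 5.957²/15) = 2.158
Welch–Satterthwaite df ≈ 16.14
p-value = P(T ≥ 2.158) ≈ 0.0232
Since p ≈ 0.0232 < α = 0.05, reject H0; the evidence is statistically significant.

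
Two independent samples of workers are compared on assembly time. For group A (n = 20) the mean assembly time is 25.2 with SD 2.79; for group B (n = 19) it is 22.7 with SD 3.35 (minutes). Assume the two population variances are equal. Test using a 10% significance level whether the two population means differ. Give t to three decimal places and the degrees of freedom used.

Let group 1 = group A, group 2 = group B. H0: μ_1 = μ_2; H1: μ_1 ≠ μ_2 (two-sample pooled-variance t-test, two-sided).
s_p² = [(20−1)·2.79² + (19−1)·3.35²]/(20+19−2) = 9.45684
t = (25.2 − 22.7)/√[9.45684·(1/20 + 1/19)] = 2.538
df = n₁ + n₂ − 2 = 37
Two-sided p-value ≈ 0.016
Since p ≈ 0.016 < α = 0.1, reject H0; the evidence is statistically significant.

t = 2.538, df = 37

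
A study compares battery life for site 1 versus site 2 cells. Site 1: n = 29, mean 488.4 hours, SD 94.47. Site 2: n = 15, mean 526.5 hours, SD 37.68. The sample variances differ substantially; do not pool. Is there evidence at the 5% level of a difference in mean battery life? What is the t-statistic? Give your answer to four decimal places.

-1.8993

Let group 1 = site 1, group 2 = site 2. H0: μ_1 = μ_2; H1: μ_1 ≠ μ_2 (Welch's two-sample t-test, two-sided).
t = (x̄_1 − x̄_2)/√(s_1²/n_1 + s_2²/n_2) = (488.4 − 526.5)/√(94.47²/29 + 37.68²/15) = -1.8993
Welch–Satterthwaite df ≈ 40.26
Two-sided p-value ≈ 0.0647
Since p ≈ 0.0647 > α = 0.05, fail to reject H0; the data do not provide sufficient evidence against H0.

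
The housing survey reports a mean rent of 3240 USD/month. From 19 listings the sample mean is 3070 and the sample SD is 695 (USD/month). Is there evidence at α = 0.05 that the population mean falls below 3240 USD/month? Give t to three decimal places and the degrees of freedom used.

t = -1.066, df = 18

H0: μ = 3240; H1: μ < 3240 (one-sample t-test, left-tailed).
t = (x̄ − μ₀)/(s/√n) = (3070 − 3240)/(695/√19) = -1.066
df = n − 1 = 18
p-value = P(T ≤ -1.066) ≈ 0.1502
Since p ≈ 0.1502 > α = 0.05, fail to reject H0; the evidence is not statistically significant.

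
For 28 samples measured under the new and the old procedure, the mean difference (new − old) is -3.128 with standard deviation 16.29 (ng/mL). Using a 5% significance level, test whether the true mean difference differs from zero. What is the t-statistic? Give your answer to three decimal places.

H0: μ_d = 0; H1: μ_d ≠ 0 (paired t-test on the differences, two-sided).
t = d̄/(s_d/√n) = -3.128/(16.29/√28) = -1.016
df = n − 1 = 27
Two-sided p-value ≈ 0.3186
Since p ≈ 0.3186 > α = 0.05, fail to reject H0; the evidence is not statistically significant.

-1.016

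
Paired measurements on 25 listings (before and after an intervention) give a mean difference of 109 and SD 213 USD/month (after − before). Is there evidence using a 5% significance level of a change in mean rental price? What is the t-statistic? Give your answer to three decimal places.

H0: μ_d = 0; H1: μ_d ≠ 0 (paired t-test on the differences, two-sided).
t = d̄/(s_d/√n) = 109/(213/√25) = 2.559
df = n − 1 = 24
Two-sided p-value ≈ 0.017
Since p ≈ 0.017 < α = 0.05, reject H0; the evidence is statistically significant.

2.559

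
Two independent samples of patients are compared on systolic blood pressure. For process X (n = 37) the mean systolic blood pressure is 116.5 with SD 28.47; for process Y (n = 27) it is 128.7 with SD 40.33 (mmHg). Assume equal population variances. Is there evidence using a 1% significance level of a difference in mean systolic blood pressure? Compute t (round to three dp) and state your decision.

t = -1.420; fail to reject H0

Let group 1 = process X, group 2 = process Y. H0: μ_1 = μ_2; H1: μ_1 ≠ μ_2 (two-sample pooled-variance t-test, two-sided).
s_p² = [(37−1)·28.47² + (27−1)·40.33²]/(37+27−2) = 1152.72
t = (116.5 − 128.7)/√[1152.72·(1/37 + 1/27)] = -1.420
df = n₁ + n₂ − 2 = 62
Two-sided p-value ≈ 0.161
Since p ≈ 0.161 > α = 0.01, fail to reject H0; the data do not provide sufficient evidence against H0.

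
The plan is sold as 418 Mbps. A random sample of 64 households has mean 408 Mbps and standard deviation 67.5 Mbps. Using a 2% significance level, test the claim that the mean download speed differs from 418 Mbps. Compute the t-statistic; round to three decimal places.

-1.185

H0: μ = 418; H1: μ ≠ 418 (one-sample t-test, two-sided).
t = (x̄ − μ₀)/(s/√n) = (408 − 418)/(67.5/√64) = -1.185
df = n − 1 = 63
Two-sided p-value ≈ 0.240
Since p ≈ 0.240 > α = 0.02, fail to reject H0; the data do not provide sufficient evidence against H0.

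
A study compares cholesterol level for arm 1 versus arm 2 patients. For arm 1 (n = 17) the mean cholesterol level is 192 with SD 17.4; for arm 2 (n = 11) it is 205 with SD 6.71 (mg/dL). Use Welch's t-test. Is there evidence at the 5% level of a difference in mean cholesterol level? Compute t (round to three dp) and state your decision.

Let group 1 = arm 1, group 2 = arm 2. H0: μ_1 = μ_2; H1: μ_1 ≠ μ_2 (Welch's two-sample t-test, two-sided).
t = (x̄_1 − x̄_2)/√(s_1²/n_1 + s_2²/n_2) = (192 − 205)/√(17.4²/17 + 6.71²/11) = -2.778
Welch–Satterthwaite df ≈ 22.31
Two-sided p-value ≈ 0.011
Since p ≈ 0.011 < α = 0.05, reject H0; the evidence is statistically significant.

t = -2.778; reject H0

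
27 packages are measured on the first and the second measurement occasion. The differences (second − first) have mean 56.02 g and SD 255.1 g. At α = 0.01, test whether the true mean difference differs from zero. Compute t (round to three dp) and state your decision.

H0: μ_d = 0; H1: μ_d ≠ 0 (paired t-test on the differences, two-sided).
t = d̄/(s_d/√n) = 56.02/(255.1/√27) = 1.141
df = n − 1 = 26
Two-sided p-value ≈ 0.2642
Since p ≈ 0.2642 > α = 0.01, fail to reject H0; the data do not provide sufficient evidence against H0.

t = 1.141; fail to reject H0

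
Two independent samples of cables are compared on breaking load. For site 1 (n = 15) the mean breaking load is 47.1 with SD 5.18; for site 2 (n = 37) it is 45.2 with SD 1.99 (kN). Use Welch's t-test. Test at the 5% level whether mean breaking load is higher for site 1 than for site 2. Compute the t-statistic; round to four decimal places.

1.3799

Let group 1 = site 1, group 2 = site 2. H0: μ_1 = μ_2; H1: μ_1 > μ_2 (Welch's two-sample t-test, right-tailed).
t = (x̄_1 − x̄_2)/√(s_1²/n_1 + s_2²/n_2) = (47.1 − 45.2)/√(5.18²/15 + 1.99²/37) = 1.3799
Welch–Satterthwaite df ≈ 15.70
p-value = P(T ≥ 1.3799) ≈ 0.093
Since p ≈ 0.093 > α = 0.05, fail to reject H0; the evidence is not statistically significant.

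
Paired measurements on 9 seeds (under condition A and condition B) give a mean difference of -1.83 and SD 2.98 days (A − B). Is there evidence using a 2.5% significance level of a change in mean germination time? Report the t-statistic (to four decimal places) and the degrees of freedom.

t = -1.8423, df = 8

H0: μ_d = 0; H1: μ_d ≠ 0 (paired t-test on the differences, two-sided).
t = d̄/(s_d/√n) = -1.83/(2.98/√9) = -1.8423
df = n − 1 = 8
Two-sided p-value ≈ 0.103
Since p ≈ 0.103 > α = 0.025, fail to reject H0; the evidence is not statistically significant.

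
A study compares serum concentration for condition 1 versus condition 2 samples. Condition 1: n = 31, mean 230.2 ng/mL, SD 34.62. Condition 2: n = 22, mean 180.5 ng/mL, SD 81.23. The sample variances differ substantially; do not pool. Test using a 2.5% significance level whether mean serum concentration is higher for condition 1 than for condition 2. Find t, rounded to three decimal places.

2.701

Let group 1 = condition 1, group 2 = condition 2. H0: μ_1 = μ_2; H1: μ_1 > μ_2 (Welch's two-sample t-test, right-tailed).
t = (x̄_1 − x̄_2)/√(s_1²/n_1 + s_2²/n_2) = (230.2 − 180.5)/√(34.62²/31 + 81.23²/22) = 2.701
Welch–Satterthwaite df ≈ 26.46
p-value = P(T ≥ 2.701) ≈ 0.006
Since p ≈ 0.006 < α = 0.025, reject H0; the evidence is statistically significant.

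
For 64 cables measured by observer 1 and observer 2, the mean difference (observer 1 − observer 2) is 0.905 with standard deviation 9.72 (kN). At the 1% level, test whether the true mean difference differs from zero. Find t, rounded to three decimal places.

H0: μ_d = 0; H1: μ_d ≠ 0 (paired t-test on the differences, two-sided).
t = d̄/(s_d/√n) = 0.905/(9.72/√64) = 0.745
df = n − 1 = 63
Two-sided p-value ≈ 0.459
Since p ≈ 0.459 > α = 0.01, fail to reject H0; the data do not provide sufficient evidence against H0.

0.745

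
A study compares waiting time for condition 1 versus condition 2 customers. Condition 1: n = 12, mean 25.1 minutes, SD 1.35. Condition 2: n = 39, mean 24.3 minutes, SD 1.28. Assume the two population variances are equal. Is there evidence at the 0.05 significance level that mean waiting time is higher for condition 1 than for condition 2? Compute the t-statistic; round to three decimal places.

Let group 1 = condition 1, group 2 = condition 2. H0: μ_1 = μ_2; H1: μ_1 > μ_2 (two-sample pooled-variance t-test, right-tailed).
s_p² = [(12−1)·1.35² + (39−1)·1.28²]/(12+39−2) = 1.67973
t = (25.1 − 24.3)/√[1.67973·(1/12 + 1/39)] = 1.870
df = n₁ + n₂ − 2 = 49
p-value = P(T ≥ 1.870) ≈ 0.034
Since p ≈ 0.034 < α = 0.05, reject H0; the data support H1.

1.870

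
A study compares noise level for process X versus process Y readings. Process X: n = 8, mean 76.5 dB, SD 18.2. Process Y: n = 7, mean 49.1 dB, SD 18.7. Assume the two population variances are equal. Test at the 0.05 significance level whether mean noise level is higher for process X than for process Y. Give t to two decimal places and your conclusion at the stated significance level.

t = 2.87; reject H0

Let group 1 = process X, group 2 = process Y. H0: μ_1 = μ_2; H1: μ_1 > μ_2 (two-sample pooled-variance t-test, right-tailed).
s_p² = [(8−1)·18.2² + (7−1)·18.7²]/(8+7−2) = 339.755
t = (76.5 − 49.1)/√[339.755·(1/8 + 1/7)] = 2.87
df = n₁ + n₂ − 2 = 13
p-value = P(T ≥ 2.87) ≈ 0.007
Since p ≈ 0.007 < α = 0.05, reject H0; the evidence is statistically significant.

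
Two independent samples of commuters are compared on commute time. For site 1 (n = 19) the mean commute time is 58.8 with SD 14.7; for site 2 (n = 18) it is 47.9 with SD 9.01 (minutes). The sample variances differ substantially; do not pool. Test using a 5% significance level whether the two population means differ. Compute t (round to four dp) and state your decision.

t = 2.7350; reject H0

Let group 1 = site 1, group 2 = site 2. H0: μ_1 = μ_2; H1: μ_1 ≠ μ_2 (Welch's two-sample t-test, two-sided).
t = (x̄_1 − x̄_2)/√(s_1²/n_1 + s_2²/n_2) = (58.8 − 47.9)/√(14.7²/19 + 9.01²/18) = 2.7350
Welch–Satterthwaite df ≈ 30.10
Two-sided p-value ≈ 0.010
Since p ≈ 0.010 < α = 0.05, reject H0; the evidence is statistically significant.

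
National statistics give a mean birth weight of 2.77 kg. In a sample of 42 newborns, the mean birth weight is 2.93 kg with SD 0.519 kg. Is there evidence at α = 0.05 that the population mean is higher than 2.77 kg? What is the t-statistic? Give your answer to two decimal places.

H0: μ = 2.77; H1: μ > 2.77 (one-sample t-test, right-tailed).
t = (x̄ − μ₀)/(s/√n) = (2.93 − 2.77)/(0.519/√42) = 2.00
df = n − 1 = 41
p-value = P(T ≥ 2.00) ≈ 0.0262
Since p ≈ 0.0262 < α = 0.05, reject H0; the evidence is statistically significant.

2.00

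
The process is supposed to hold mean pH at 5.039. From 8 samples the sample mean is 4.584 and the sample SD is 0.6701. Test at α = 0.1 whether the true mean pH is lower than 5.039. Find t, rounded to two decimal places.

H0: μ = 5.039; H1: μ < 5.039 (one-sample t-test, left-tailed).
t = (x̄ − μ₀)/(s/√n) = (4.584 − 5.039)/(0.6701/√8) = -1.92
df = n − 1 = 7
p-value = P(T ≤ -1.92) ≈ 0.0481
Since p ≈ 0.0481 < α = 0.1, reject H0; the evidence is statistically significant.

-1.92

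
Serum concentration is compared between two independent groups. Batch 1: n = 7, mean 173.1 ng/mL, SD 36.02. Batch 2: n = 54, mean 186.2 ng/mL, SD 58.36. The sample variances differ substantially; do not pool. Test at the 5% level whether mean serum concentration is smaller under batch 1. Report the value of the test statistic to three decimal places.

-0.831

Let group 1 = batch 1, group 2 = batch 2. H0: μ_1 = μ_2; H1: μ_1 < μ_2 (Welch's two-sample t-test, left-tailed).
t = (x̄_1 − x̄_2)/√(s_1²/n_1 + s_2²/n_2) = (173.1 − 186.2)/√(36.02²/7 + 58.36²/54) = -0.831
Welch–Satterthwaite df ≈ 10.64
p-value = P(T ≤ -0.831) ≈ 0.212
Since p ≈ 0.212 > α = 0.05, fail to reject H0; the data do not provide sufficient evidence against H0.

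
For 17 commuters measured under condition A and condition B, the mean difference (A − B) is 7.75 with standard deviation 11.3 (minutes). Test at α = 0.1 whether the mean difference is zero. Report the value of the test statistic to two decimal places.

H0: μ_d = 0; H1: μ_d ≠ 0 (paired t-test on the differences, two-sided).
t = d̄/(s_d/√n) = 7.75/(11.3/√17) = 2.83
df = n − 1 = 16
Two-sided p-value ≈ 0.012
Since p ≈ 0.012 < α = 0.1, reject H0; the evidence is statistically significant.

2.83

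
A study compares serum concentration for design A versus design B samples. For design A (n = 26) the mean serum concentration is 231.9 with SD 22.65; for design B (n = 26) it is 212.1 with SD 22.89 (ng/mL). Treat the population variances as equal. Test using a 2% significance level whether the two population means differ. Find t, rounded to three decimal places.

Let group 1 = design A, group 2 = design B. H0: μ_1 = μ_2; H1: μ_1 ≠ μ_2 (two-sample pooled-variance t-test, two-sided).
s_p² = [(26−1)·22.65² + (26−1)·22.89²]/(26+26−2) = 518.487
t = (231.9 − 212.1)/√[518.487·(1/26 + 1/26)] = 3.135
df = n₁ + n₂ − 2 = 50
Two-sided p-value ≈ 0.0029
Since p ≈ 0.0029 < α = 0.02, reject H0; the evidence is statistically significant.

3.135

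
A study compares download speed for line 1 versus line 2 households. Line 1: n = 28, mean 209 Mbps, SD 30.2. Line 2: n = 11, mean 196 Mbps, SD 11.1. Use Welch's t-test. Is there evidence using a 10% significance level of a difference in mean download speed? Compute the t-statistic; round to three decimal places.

1.965

Let group 1 = line 1, group 2 = line 2. H0: μ_1 = μ_2; H1: μ_1 ≠ μ_2 (Welch's two-sample t-test, two-sided).
t = (x̄_1 − x̄_2)/√(s_1²/n_1 + s_2²/n_2) = (209 − 196)/√(30.2²/28 + 11.1²/11) = 1.965
Welch–Satterthwaite df ≈ 36.96
Two-sided p-value ≈ 0.057
Since p ≈ 0.057 < α = 0.1, reject H0; the data support H1.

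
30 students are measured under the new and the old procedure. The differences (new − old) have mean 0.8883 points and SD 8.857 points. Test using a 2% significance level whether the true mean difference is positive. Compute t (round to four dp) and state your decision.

t = 0.5493; fail to reject H0

H0: μ_d = 0; H1: μ_d > 0 (paired t-test on the differences, right-tailed).
t = d̄/(s_d/√n) = 0.8883/(8.857/√30) = 0.5493
df = n − 1 = 29
p-value = P(T ≥ 0.5493) ≈ 0.2935
Since p ≈ 0.2935 > α = 0.02, fail to reject H0; the evidence is not statistically significant.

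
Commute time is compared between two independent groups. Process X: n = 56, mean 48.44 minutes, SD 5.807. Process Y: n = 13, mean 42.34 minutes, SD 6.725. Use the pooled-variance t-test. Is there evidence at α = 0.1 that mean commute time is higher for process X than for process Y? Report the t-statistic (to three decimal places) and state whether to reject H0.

t = 3.312; reject H0

Let group 1 = process X, group 2 = process Y. H0: μ_1 = μ_2; H1: μ_1 > μ_2 (two-sample pooled-variance t-test, right-tailed).
s_p² = [(56−1)·5.807² + (13−1)·6.725²]/(56+13−2) = 35.7817
t = (48.44 − 42.34)/√[35.7817·(1/56 + 1/13)] = 3.312
df = n₁ + n₂ − 2 = 67
p-value = P(T ≥ 3.312) ≈ 0.0007
Since p ≈ 0.0007 < α = 0.1, reject H0; the evidence is statistically significant.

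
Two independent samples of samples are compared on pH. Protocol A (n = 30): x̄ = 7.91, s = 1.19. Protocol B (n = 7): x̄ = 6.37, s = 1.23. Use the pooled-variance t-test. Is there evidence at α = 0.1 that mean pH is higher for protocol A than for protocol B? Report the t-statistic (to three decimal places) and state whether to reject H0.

t = 3.065; reject H0

Let group 1 = protocol A, group 2 = protocol B. H0: μ_1 = μ_2; H1: μ_1 > μ_2 (two-sample pooled-variance t-test, right-tailed).
s_p² = [(30−1)·1.19² + (7−1)·1.23²]/(30+7−2) = 1.43269
t = (7.91 − 6.37)/√[1.43269·(1/30 + 1/7)] = 3.065
df = n₁ + n₂ − 2 = 35
p-value = P(T ≥ 3.065) ≈ 0.0021
Since p ≈ 0.0021 < α = 0.1, reject H0; the evidence is statistically significant.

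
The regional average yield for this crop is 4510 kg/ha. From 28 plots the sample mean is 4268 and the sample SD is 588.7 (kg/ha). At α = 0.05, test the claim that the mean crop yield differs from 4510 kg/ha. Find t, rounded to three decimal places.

-2.175

H0: μ = 4510; H1: μ ≠ 4510 (one-sample t-test, two-sided).
t = (x̄ − μ₀)/(s/√n) = (4268 − 4510)/(588.7/√28) = -2.175
df = n − 1 = 27
Two-sided p-value ≈ 0.0385
Since p ≈ 0.0385 < α = 0.05, reject H0; the data support H1.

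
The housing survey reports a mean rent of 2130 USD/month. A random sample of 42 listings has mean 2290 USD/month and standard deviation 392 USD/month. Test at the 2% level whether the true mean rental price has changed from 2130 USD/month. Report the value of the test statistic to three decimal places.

H0: μ = 2130; H1: μ ≠ 2130 (one-sample t-test, two-sided).
t = (x̄ − μ₀)/(s/√n) = (2290 − 2130)/(392/√42) = 2.645
df = n − 1 = 41
Two-sided p-value ≈ 0.0115
Since p ≈ 0.0115 < α = 0.02, reject H0; the data support H1.

2.645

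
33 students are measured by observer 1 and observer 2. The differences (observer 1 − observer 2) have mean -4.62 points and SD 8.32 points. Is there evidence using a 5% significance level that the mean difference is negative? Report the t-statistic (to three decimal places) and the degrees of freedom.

t = -3.190, df = 32

H0: μ_d = 0; H1: μ_d < 0 (paired t-test on the differences, left-tailed).
t = d̄/(s_d/√n) = -4.62/(8.32/√33) = -3.190
df = n − 1 = 32
p-value = P(T ≤ -3.190) ≈ 0.0016
Since p ≈ 0.0016 < α = 0.05, reject H0; the evidence is statistically significant.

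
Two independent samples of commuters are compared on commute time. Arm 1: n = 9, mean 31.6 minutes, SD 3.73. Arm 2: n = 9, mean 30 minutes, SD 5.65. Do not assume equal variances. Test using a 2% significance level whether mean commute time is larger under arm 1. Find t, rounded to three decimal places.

0.709

Let group 1 = arm 1, group 2 = arm 2. H0: μ_1 = μ_2; H1: μ_1 > μ_2 (Welch's two-sample t-test, right-tailed).
t = (x̄_1 − x̄_2)/√(s_1²/n_1 + s_2²/n_2) = (31.6 − 30)/√(3.73²/9 + 5.65²/9) = 0.709
Welch–Satterthwaite df ≈ 13.86
p-value = P(T ≥ 0.709) ≈ 0.2450
Since p ≈ 0.2450 > α = 0.02, fail to reject H0; the data do not provide sufficient evidence against H0.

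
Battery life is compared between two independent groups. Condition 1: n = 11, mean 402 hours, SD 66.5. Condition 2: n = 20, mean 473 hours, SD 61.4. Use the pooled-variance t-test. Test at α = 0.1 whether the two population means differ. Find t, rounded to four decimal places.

-2.9925

Let group 1 = condition 1, group 2 = condition 2. H0: μ_1 = μ_2; H1: μ_1 ≠ μ_2 (two-sample pooled-variance t-test, two-sided).
s_p² = [(11−1)·66.5² + (20−1)·61.4²]/(11+20−2) = 3994.89
t = (402 − 473)/√[3994.89·(1/11 + 1/20)] = -2.9925
df = n₁ + n₂ − 2 = 29
Two-sided p-value ≈ 0.006
Since p ≈ 0.006 < α = 0.1, reject H0; the data support H1.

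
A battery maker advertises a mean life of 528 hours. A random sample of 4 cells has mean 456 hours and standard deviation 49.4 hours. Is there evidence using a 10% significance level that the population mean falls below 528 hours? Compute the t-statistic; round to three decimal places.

H0: μ = 528; H1: μ < 528 (one-sample t-test, left-tailed).
t = (x̄ − μ₀)/(s/√n) = (456 − 528)/(49.4/√4) = -2.915
df = n − 1 = 3
p-value = P(T ≤ -2.915) ≈ 0.0309
Since p ≈ 0.0309 < α = 0.1, reject H0; the data support H1.

-2.915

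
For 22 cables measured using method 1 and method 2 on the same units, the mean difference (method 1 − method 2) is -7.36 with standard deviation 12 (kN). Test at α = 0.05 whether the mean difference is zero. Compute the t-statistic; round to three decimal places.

-2.877

H0: μ_d = 0; H1: μ_d ≠ 0 (paired t-test on the differences, two-sided).
t = d̄/(s_d/√n) = -7.36/(12/√22) = -2.877
df = n − 1 = 21
Two-sided p-value ≈ 0.009
Since p ≈ 0.009 < α = 0.05, reject H0; the evidence is statistically significant.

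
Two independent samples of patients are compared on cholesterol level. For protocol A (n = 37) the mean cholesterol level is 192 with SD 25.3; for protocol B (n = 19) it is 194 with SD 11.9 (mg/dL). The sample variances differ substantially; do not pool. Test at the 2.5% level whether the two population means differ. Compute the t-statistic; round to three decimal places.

Let group 1 = protocol A, group 2 = protocol B. H0: μ_1 = μ_2; H1: μ_1 ≠ μ_2 (Welch's two-sample t-test, two-sided).
t = (x̄_1 − x̄_2)/√(s_1²/n_1 + s_2²/n_2) = (192 − 194)/√(25.3²/37 + 11.9²/19) = -0.402
Welch–Satterthwaite df ≈ 53.75
Two-sided p-value ≈ 0.6893
Since p ≈ 0.6893 > α = 0.025, fail to reject H0; the evidence is not statistically significant.

-0.402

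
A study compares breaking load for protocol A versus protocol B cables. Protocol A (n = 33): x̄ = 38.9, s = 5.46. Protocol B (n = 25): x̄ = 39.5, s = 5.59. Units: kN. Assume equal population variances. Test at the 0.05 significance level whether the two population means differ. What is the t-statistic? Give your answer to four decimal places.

Let group 1 = protocol A, group 2 = protocol B. H0: μ_1 = μ_2; H1: μ_1 ≠ μ_2 (two-sample pooled-variance t-test, two-sided).
s_p² = [(33−1)·5.46² + (25−1)·5.59²]/(33+25−2) = 30.4272
t = (38.9 − 39.5)/√[30.4272·(1/33 + 1/25)] = -0.4102
df = n₁ + n₂ − 2 = 56
Two-sided p-value ≈ 0.683
Since p ≈ 0.683 > α = 0.05, fail to reject H0; the data do not provide sufficient evidence against H0.

-0.4102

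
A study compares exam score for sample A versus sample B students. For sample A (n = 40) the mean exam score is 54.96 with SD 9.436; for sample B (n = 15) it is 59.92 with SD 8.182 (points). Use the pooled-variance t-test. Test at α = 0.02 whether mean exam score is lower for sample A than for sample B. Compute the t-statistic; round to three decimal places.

Let group 1 = sample A, group 2 = sample B. H0: μ_1 = μ_2; H1: μ_1 < μ_2 (two-sample pooled-variance t-test, left-tailed).
s_p² = [(40−1)·9.436² + (15−1)·8.182²]/(40+15−2) = 83.2022
t = (54.96 − 59.92)/√[83.2022·(1/40 + 1/15)] = -1.796
df = n₁ + n₂ − 2 = 53
p-value = P(T ≤ -1.796) ≈ 0.039
Since p ≈ 0.039 > α = 0.02, fail to reject H0; the evidence is not statistically significant.

-1.796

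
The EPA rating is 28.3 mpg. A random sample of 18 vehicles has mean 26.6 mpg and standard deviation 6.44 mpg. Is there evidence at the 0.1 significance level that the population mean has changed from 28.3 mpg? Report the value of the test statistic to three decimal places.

-1.120

H0: μ = 28.3; H1: μ ≠ 28.3 (one-sample t-test, two-sided).
t = (x̄ − μ₀)/(s/√n) = (26.6 − 28.3)/(6.44/√18) = -1.120
df = n − 1 = 17
Two-sided p-value ≈ 0.2783
Since p ≈ 0.2783 > α = 0.1, fail to reject H0; the data do not provide sufficient evidence against H0.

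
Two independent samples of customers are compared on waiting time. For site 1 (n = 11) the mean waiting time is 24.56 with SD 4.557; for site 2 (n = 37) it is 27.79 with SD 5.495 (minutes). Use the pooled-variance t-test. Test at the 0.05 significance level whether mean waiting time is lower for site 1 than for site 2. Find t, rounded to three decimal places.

-1.773

Let group 1 = site 1, group 2 = site 2. H0: μ_1 = μ_2; H1: μ_1 < μ_2 (two-sample pooled-variance t-test, left-tailed).
s_p² = [(11−1)·4.557² + (37−1)·5.495²]/(11+37−2) = 28.1453
t = (24.56 − 27.79)/√[28.1453·(1/11 + 1/37)] = -1.773
df = n₁ + n₂ − 2 = 46
p-value = P(T ≤ -1.773) ≈ 0.0414
Since p ≈ 0.0414 < α = 0.05, reject H0; the evidence is statistically significant.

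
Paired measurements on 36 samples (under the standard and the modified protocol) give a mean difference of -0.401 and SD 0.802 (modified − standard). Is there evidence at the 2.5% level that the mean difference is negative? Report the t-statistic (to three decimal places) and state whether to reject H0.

H0: μ_d = 0; H1: μ_d < 0 (paired t-test on the differences, left-tailed).
t = d̄/(s_d/√n) = -0.401/(0.802/√36) = -3.000
df = n − 1 = 35
p-value = P(T ≤ -3.000) ≈ 0.002
Since p ≈ 0.002 < α = 0.025, reject H0; the data support H1.

t = -3.000; reject H0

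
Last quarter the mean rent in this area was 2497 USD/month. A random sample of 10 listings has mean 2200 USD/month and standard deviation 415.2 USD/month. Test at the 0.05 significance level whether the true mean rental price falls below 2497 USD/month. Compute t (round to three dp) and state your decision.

H0: μ = 2497; H1: μ < 2497 (one-sample t-test, left-tailed).
t = (x̄ − μ₀)/(s/√n) = (2200 − 2497)/(415.2/√10) = -2.262
df = n − 1 = 9
p-value = P(T ≤ -2.262) ≈ 0.0250
Since p ≈ 0.0250 < α = 0.05, reject H0; the evidence is statistically significant.

t = -2.262; reject H0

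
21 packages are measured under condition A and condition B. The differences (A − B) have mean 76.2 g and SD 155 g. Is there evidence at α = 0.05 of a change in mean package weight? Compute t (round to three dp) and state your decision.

t = 2.253; reject H0

H0: μ_d = 0; H1: μ_d ≠ 0 (paired t-test on the differences, two-sided).
t = d̄/(s_d/√n) = 76.2/(155/√21) = 2.253
df = n − 1 = 20
Two-sided p-value ≈ 0.036
Since p ≈ 0.036 < α = 0.05, reject H0; the data support H1.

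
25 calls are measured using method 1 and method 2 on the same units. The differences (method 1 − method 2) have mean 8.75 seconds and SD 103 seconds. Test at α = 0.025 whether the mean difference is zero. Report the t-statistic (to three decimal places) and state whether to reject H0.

t = 0.425; fail to reject H0

H0: μ_d = 0; H1: μ_d ≠ 0 (paired t-test on the differences, two-sided).
t = d̄/(s_d/√n) = 8.75/(103/√25) = 0.425
df = n − 1 = 24
Two-sided p-value ≈ 0.675
Since p ≈ 0.675 > α = 0.025, fail to reject H0; the data do not provide sufficient evidence against H0.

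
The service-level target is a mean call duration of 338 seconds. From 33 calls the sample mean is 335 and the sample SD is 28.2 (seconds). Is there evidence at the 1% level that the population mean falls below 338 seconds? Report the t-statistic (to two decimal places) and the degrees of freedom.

H0: μ = 338; H1: μ < 338 (one-sample t-test, left-tailed).
t = (x̄ − μ₀)/(s/√n) = (335 − 338)/(28.2/√33) = -0.61
df = n − 1 = 32
p-value = P(T ≤ -0.61) ≈ 0.273
Since p ≈ 0.273 > α = 0.01, fail to reject H0; the evidence is not statistically significant.

t = -0.61, df = 32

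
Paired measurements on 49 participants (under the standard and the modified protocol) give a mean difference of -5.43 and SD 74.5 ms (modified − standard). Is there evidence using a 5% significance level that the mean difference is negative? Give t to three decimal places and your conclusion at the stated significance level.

t = -0.510; fail to reject H0

H0: μ_d = 0; H1: μ_d < 0 (paired t-test on the differences, left-tailed).
t = d̄/(s_d/√n) = -5.43/(74.5/√49) = -0.510
df = n − 1 = 48
p-value = P(T ≤ -0.510) ≈ 0.306
Since p ≈ 0.306 > α = 0.05, fail to reject H0; the evidence is not statistically significant.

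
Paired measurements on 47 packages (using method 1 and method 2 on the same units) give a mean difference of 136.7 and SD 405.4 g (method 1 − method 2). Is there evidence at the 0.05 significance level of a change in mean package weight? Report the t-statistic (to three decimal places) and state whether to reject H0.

t = 2.312; reject H0

H0: μ_d = 0; H1: μ_d ≠ 0 (paired t-test on the differences, two-sided).
t = d̄/(s_d/√n) = 136.7/(405.4/√47) = 2.312
df = n − 1 = 46
Two-sided p-value ≈ 0.0253
Since p ≈ 0.0253 < α = 0.05, reject H0; the evidence is statistically significant.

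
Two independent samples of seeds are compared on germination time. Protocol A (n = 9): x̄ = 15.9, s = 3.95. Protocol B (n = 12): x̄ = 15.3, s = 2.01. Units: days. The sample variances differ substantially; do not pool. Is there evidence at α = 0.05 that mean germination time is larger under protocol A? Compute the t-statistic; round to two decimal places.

Let group 1 = protocol A, group 2 = protocol B. H0: μ_1 = μ_2; H1: μ_1 > μ_2 (Welch's two-sample t-test, right-tailed).
t = (x̄_1 − x̄_2)/√(s_1²/n_1 + s_2²/n_2) = (15.9 − 15.3)/√(3.95²/9 + 2.01²/12) = 0.42
Welch–Satterthwaite df ≈ 11.10
p-value = P(T ≥ 0.42) ≈ 0.342
Since p ≈ 0.342 > α = 0.05, fail to reject H0; the data do not provide sufficient evidence against H0.

0.42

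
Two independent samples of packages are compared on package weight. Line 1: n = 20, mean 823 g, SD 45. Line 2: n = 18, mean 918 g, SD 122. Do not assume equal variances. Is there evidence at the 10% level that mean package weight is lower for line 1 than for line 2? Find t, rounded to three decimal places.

-3.118

Let group 1 = line 1, group 2 = line 2. H0: μ_1 = μ_2; H1: μ_1 < μ_2 (Welch's two-sample t-test, left-tailed).
t = (x̄_1 − x̄_2)/√(s_1²/n_1 + s_2²/n_2) = (823 − 918)/√(45²/20 + 122²/18) = -3.118
Welch–Satterthwaite df ≈ 21.13
p-value = P(T ≤ -3.118) ≈ 0.0026
Since p ≈ 0.0026 < α = 0.1, reject H0; the evidence is statistically significant.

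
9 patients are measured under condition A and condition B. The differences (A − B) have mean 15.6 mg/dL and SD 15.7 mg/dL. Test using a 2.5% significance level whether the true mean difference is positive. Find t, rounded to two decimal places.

H0: μ_d = 0; H1: μ_d > 0 (paired t-test on the differences, right-tailed).
t = d̄/(s_d/√n) = 15.6/(15.7/√9) = 2.98
df = n − 1 = 8
p-value = P(T ≥ 2.98) ≈ 0.009
Since p ≈ 0.009 < α = 0.025, reject H0; the evidence is statistically significant.

2.98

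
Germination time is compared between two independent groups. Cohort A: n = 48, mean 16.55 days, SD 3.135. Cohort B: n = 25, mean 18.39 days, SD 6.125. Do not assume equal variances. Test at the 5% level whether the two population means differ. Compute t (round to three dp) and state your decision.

Let group 1 = cohort A, group 2 = cohort B. H0: μ_1 = μ_2; H1: μ_1 ≠ μ_2 (Welch's two-sample t-test, two-sided).
t = (x̄_1 − x̄_2)/√(s_1²/n_1 + s_2²/n_2) = (16.55 − 18.39)/√(3.135²/48 + 6.125²/25) = -1.409
Welch–Satterthwaite df ≈ 30.70
Two-sided p-value ≈ 0.1689
Since p ≈ 0.1689 > α = 0.05, fail to reject H0; the data do not provide sufficient evidence against H0.

t = -1.409; fail to reject H0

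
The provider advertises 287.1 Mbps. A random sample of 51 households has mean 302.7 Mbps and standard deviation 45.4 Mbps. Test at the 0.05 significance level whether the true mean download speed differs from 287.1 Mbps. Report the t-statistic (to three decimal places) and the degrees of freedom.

H0: μ = 287.1; H1: μ ≠ 287.1 (one-sample t-test, two-sided).
t = (x̄ − μ₀)/(s/√n) = (302.7 − 287.1)/(45.4/√51) = 2.454
df = n − 1 = 50
Two-sided p-value ≈ 0.018
Since p ≈ 0.018 < α = 0.05, reject H0; the data support H1.

t = 2.454, df = 50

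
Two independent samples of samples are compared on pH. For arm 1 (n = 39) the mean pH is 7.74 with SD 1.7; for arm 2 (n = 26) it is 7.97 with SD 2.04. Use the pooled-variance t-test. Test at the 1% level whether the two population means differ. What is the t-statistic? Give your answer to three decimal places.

-0.493

Let group 1 = arm 1, group 2 = arm 2. H0: μ_1 = μ_2; H1: μ_1 ≠ μ_2 (two-sample pooled-variance t-test, two-sided).
s_p² = [(39−1)·1.7² + (26−1)·2.04²]/(39+26−2) = 3.3946
t = (7.74 − 7.97)/√[3.3946·(1/39 + 1/26)] = -0.493
df = n₁ + n₂ − 2 = 63
Two-sided p-value ≈ 0.624
Since p ≈ 0.624 > α = 0.01, fail to reject H0; the evidence is not statistically significant.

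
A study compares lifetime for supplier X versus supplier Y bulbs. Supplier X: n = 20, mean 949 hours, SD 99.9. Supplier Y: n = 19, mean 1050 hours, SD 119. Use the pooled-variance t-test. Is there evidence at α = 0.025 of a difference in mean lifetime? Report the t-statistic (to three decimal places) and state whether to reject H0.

t = -2.876; reject H0

Let group 1 = supplier X, group 2 = supplier Y. H0: μ_1 = μ_2; H1: μ_1 ≠ μ_2 (two-sample pooled-variance t-test, two-sided).
s_p² = [(20−1)·99.9² + (19−1)·119²]/(20+19−2) = 12014
t = (949 − 1050)/√[12014·(1/20 + 1/19)] = -2.876
df = n₁ + n₂ − 2 = 37
Two-sided p-value ≈ 0.007
Since p ≈ 0.007 < α = 0.025, reject H0; the data support H1.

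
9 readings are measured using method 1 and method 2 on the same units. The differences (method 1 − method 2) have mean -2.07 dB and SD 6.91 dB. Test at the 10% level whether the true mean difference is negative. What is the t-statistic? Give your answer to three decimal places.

H0: μ_d = 0; H1: μ_d < 0 (paired t-test on the differences, left-tailed).
t = d̄/(s_d/√n) = -2.07/(6.91/√9) = -0.899
df = n − 1 = 8
p-value = P(T ≤ -0.899) ≈ 0.198
Since p ≈ 0.198 > α = 0.1, fail to reject H0; the evidence is not statistically significant.

-0.899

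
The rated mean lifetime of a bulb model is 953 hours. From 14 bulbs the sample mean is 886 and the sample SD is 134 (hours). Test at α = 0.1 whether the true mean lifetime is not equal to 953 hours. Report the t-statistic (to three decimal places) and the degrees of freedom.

t = -1.871, df = 13

H0: μ = 953; H1: μ ≠ 953 (one-sample t-test, two-sided).
t = (x̄ − μ₀)/(s/√n) = (886 − 953)/(134/√14) = -1.871
df = n − 1 = 13
Two-sided p-value ≈ 0.0840
Since p ≈ 0.0840 < α = 0.1, reject H0; the data support H1.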